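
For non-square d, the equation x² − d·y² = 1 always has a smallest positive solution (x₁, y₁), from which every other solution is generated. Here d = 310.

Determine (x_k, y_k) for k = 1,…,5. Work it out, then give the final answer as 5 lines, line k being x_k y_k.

√310 = [17; 1,1,1,1,5,…,1,1,34, …], period ℓ=16 (even) → k=15
i=0: a=17 ⇒ p=17, q=1
i=1: a=1 ⇒ p=18, q=1
…
i=4: a=1 ⇒ p=88, q=5
…
i=6: a=3 ⇒ p=1567, q=89
i=7: a=1 ⇒ p=2060, q=117
…
i=9: a=1 ⇒ p=7747, q=440
i=10: a=3 ⇒ p=28928, q=1643
…
i=14: a=1 ⇒ p=515017, q=29251
i=15: a=1 ⇒ p=848719, q=48204
→ (848719, 48204).  Check: 848719²=720323940961, 310·48204²=720323940960, difference 1.
k=2:  x_2 = 848719·848719+310·48204·48204 = 1440647881921,  y_2 = 848719·48204+48204·848719 = 81823301352
k=3:  x_3 = 848719·1440647881921+310·48204·81823301352 = 2445410459391369679,  y_3 = 848719·81823301352+48204·1440647881921 = 138889981000287972
k=4:  x_4 = 848719·2445410459391369679+310·48204·138889981000287972 = 4150932639366927117300481,  y_4 = 848719·138889981000287972+48204·2445410459391369679 = 235757131569084991314384
k=5:  x_5 = 848719·4150932639366927117300481+310·48204·235757131569084991314384 = 7045950797499272621676902497999,  y_5 = 848719·235757131569084991314384+48204·4150932639366927117300481 = 400183113896225599505705060220

848719 48204
1440647881921 81823301352
2445410459391369679 138889981000287972
4150932639366927117300481 235757131569084991314384
7045950797499272621676902497999 400183113896225599505705060220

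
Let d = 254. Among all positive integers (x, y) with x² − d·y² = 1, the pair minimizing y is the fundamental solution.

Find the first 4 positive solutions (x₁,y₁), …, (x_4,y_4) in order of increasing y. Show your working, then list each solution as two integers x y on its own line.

[15; 1,14,1,30] for √254; ℓ=4 ⇒ convergent index 3
step 0: (15, 1)  from 15·(1,0) + (0,1)
step 1: (16, 1)  from 1·(15,1) + (1,0)
step 2: (239, 15)  from 14·(16,1) + (15,1)
step 3: (255, 16)  from 1·(239,15) + (16,1)
→ (255, 16).  Check: 255²=65025, 254·16²=65024, difference 1.
n=2: (255,16)∘(255,16) = (255·255+254·16·16, 255·16+16·255) = (130049,8160)
n=3: (130049,8160)∘(255,16) = (255·130049+254·16·8160, 255·8160+16·130049) = (66324735,4161584)
n=4: (66324735,4161584)∘(255,16) = (255·66324735+254·16·4161584, 255·4161584+16·66324735) = (33825484801,2122399680)

255 16
130049 8160
66324735 4161584
33825484801 2122399680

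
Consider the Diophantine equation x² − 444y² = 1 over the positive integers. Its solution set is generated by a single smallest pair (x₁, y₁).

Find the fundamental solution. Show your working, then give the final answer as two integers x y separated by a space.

295 14

√444 → a₀=21, period (14,42); ℓ=2 even so k=1
step 0: (21, 1)  from 21·(1,0) + (0,1)
step 1: (295, 14)  from 14·(21,1) + (1,0)
(x₁, y₁) = (295, 14);  295² − 444·14² = 1 ✓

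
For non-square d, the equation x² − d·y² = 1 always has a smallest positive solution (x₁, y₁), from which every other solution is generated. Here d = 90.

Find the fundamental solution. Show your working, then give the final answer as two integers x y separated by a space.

19 2

[9; 2,18] for √90; ℓ=2 ⇒ convergent index 1
i=0: a=9 ⇒ p=9, q=1
i=1: a=2 ⇒ p=19, q=2
(x₁, y₁) = (19, 2);  19² − 90·2² = 1 ✓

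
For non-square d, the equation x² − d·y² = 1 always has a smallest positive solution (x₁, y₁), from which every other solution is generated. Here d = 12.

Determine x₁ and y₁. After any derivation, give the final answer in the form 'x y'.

7 2

d=12: √d = [3; 2,6] (ℓ=2, even), read p_1/q_1
step 0: (3, 1)  from 3·(1,0) + (0,1)
step 1: (7, 2)  from 2·(3,1) + (1,0)
fundamental: x₁=7, y₁=2  (since 49 − 12·4 = 1)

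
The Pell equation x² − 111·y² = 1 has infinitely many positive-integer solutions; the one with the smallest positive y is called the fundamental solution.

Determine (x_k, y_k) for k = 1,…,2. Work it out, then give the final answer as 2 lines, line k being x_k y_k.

295 28
174049 16520

√111 → a₀=10, period (1,1,6,1,1,20); ℓ=6 even so k=5
i=0: a=10 ⇒ p=10, q=1
…
i=2: a=1 ⇒ p=21, q=2
…
i=4: a=1 ⇒ p=158, q=15
i=5: a=1 ⇒ p=295, q=28
(x₁, y₁) = (295, 28);  295² − 111·28² = 1 ✓
n=2: (295,28)∘(295,28) = (295·295+111·28·28, 295·28+28·295) = (174049,16520)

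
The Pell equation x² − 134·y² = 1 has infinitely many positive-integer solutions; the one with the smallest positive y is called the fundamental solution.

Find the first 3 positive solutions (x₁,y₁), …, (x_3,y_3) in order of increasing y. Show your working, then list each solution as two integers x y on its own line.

145925 12606
42588211249 3679061100
12429369452874725 1073733982022394

√134 → a₀=11, period (1,1,2,1,3,…,1,1,22); ℓ=14 even so k=13
k=0  a_k=11  p_k/q_k = 11/1
…
k=4  a_k=1  p_k/q_k = 81/7
…
k=8  a_k=1  p_k/q_k = 4503/389
…
k=12  a_k=1  p_k/q_k = 84029/7259
k=13  a_k=1  p_k/q_k = 145925/12606
(x₁, y₁) = (145925, 12606);  145925² − 134·12606² = 1 ✓
k=2:  x_2 = 145925·145925+134·12606·12606 = 42588211249,  y_2 = 145925·12606+12606·145925 = 3679061100
k=3:  x_3 = 145925·42588211249+134·12606·3679061100 = 12429369452874725,  y_3 = 145925·3679061100+12606·42588211249 = 1073733982022394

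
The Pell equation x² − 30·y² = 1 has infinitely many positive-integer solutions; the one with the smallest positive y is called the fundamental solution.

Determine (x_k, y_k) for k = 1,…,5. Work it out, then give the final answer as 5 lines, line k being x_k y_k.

11 2
241 44
5291 966
116161 21208
2550251 465610

√30 → a₀=5, period (2,10); ℓ=2 even so k=1
step 0: (5, 1)  from 5·(1,0) + (0,1)
step 1: (11, 2)  from 2·(5,1) + (1,0)
→ (11, 2).  Check: 11²=121, 30·2²=120, difference 1.
(11+2√30)^2 = 241 + 44√30
(11+2√30)^3 = 5291 + 966√30
(11+2√30)^4 = 116161 + 21208√30
(11+2√30)^5 = 2550251 + 465610√30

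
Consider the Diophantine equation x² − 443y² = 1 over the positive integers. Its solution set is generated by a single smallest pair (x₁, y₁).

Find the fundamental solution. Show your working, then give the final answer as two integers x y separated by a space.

442 21

√443 = [21; 21,42, …], period ℓ=2 (even) → k=1
k=0  a_k=21  p_k/q_k = 21/1
k=1  a_k=21  p_k/q_k = 442/21
fundamental: x₁=442, y₁=21  (since 195364 − 443·441 = 1)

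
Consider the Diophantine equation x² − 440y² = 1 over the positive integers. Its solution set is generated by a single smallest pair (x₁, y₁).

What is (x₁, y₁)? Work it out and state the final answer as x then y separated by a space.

√440 = [20; 1,40, …], period ℓ=2 (even) → k=1
step 0: (20, 1)  from 20·(1,0) + (0,1)
step 1: (21, 1)  from 1·(20,1) + (1,0)
(x₁, y₁) = (21, 1);  21² − 440·1² = 1 ✓

21 1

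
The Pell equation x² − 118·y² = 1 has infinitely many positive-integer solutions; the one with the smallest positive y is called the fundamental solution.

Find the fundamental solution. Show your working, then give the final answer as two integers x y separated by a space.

306917 28254

[10; 1,6,3,2,10,2,3,6,1,20] for √118; ℓ=10 ⇒ convergent index 9
step 0: (10, 1)  from 10·(1,0) + (0,1)
…
step 2: (76, 7)  from 6·(11,1) + (10,1)
…
step 4: (554, 51)  from 2·(239,22) + (76,7)
step 5: (5779, 532)  from 10·(554,51) + (239,22)
…
step 8: (264802, 24377)  from 6·(42115,3877) + (12112,1115)
step 9: (306917, 28254)  from 1·(264802,24377) + (42115,3877)
fundamental: x₁=306917, y₁=28254  (since 94198044889 − 118·798288516 = 1)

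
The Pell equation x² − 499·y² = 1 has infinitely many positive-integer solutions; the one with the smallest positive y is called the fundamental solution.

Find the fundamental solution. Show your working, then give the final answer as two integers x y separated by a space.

d=499: √d = [22; 2,1,21,1,2,44] (ℓ=6, even), read p_5/q_5
k=0  a_k=22  p_k/q_k = 22/1
k=1  a_k=2  p_k/q_k = 45/2
…
k=3  a_k=21  p_k/q_k = 1452/65
k=4  a_k=1  p_k/q_k = 1519/68
k=5  a_k=2  p_k/q_k = 4490/201
fundamental: x₁=4490, y₁=201  (since 20160100 − 499·40401 = 1)

4490 201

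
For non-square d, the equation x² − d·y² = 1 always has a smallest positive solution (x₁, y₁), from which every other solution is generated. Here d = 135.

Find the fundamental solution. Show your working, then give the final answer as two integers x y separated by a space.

√135 → a₀=11, period (1,1,1,1,1,1,1,22); ℓ=8 even so k=7
k=0  a_k=11  p_k/q_k = 11/1
…
k=4  a_k=1  p_k/q_k = 58/5
…
k=6  a_k=1  p_k/q_k = 151/13
k=7  a_k=1  p_k/q_k = 244/21
→ (244, 21).  Check: 244²=59536, 135·21²=59535, difference 1.

244 21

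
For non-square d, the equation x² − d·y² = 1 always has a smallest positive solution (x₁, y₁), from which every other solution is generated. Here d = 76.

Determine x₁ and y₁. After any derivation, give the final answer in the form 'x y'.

√76 → a₀=8, period (1,2,1,1,5,4,5,1,1,2,1,16); ℓ=12 even so k=11
i=0: a=8 ⇒ p=8, q=1
…
i=5: a=5 ⇒ p=340, q=39
i=6: a=4 ⇒ p=1421, q=163
…
i=9: a=1 ⇒ p=16311, q=1871
i=10: a=2 ⇒ p=41488, q=4759
i=11: a=1 ⇒ p=57799, q=6630
(x₁, y₁) = (57799, 6630);  57799² − 76·6630² = 1 ✓

57799 6630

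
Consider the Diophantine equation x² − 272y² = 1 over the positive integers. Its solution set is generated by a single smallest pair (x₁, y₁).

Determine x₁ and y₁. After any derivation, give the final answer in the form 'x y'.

33 2

d=272: √d = [16; 2,32] (ℓ=2, even), read p_1/q_1
step 0: (16, 1)  from 16·(1,0) + (0,1)
step 1: (33, 2)  from 2·(16,1) + (1,0)
→ (33, 2).  Check: 33²=1089, 272·2²=1088, difference 1.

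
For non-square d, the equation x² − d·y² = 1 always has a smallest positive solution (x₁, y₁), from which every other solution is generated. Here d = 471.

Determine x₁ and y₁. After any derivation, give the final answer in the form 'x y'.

7838695 361188

d=471: √d = [21; 1,2,2,1,3,…,2,1,42] (ℓ=14, even), read p_13/q_13
step 0: (21, 1)  from 21·(1,0) + (0,1)
step 1: (22, 1)  from 1·(21,1) + (1,0)
step 2: (65, 3)  from 2·(22,1) + (21,1)
…
step 4: (217, 10)  from 1·(152,7) + (65,3)
step 5: (803, 37)  from 3·(217,10) + (152,7)
step 6: (3429, 158)  from 4·(803,37) + (217,10)
…
step 10: (843469, 38865)  from 1·(644804,29711) + (198665,9154)
step 11: (2331742, 107441)  from 2·(843469,38865) + (644804,29711)
step 12: (5506953, 253747)  from 2·(2331742,107441) + (843469,38865)
step 13: (7838695, 361188)  from 1·(5506953,253747) + (2331742,107441)
fundamental: x₁=7838695, y₁=361188  (since 61445139303025 − 471·130456771344 = 1)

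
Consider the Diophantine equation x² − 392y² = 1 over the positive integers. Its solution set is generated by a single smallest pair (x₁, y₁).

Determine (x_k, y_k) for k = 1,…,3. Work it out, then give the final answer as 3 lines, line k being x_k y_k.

99 5
19601 990
3880899 196015

d=392: √d = [19; 1,3,1,38] (ℓ=4, even), read p_3/q_3
i=0: a=19 ⇒ p=19, q=1
…
i=2: a=3 ⇒ p=79, q=4
i=3: a=1 ⇒ p=99, q=5
→ (99, 5).  Check: 99²=9801, 392·5²=9800, difference 1.
(x_2, y_2) = (99·99 + 392·5·5, 99·5 + 5·99) = (19601, 990)
(x_3, y_3) = (99·19601 + 392·5·990, 99·990 + 5·19601) = (3880899, 196015)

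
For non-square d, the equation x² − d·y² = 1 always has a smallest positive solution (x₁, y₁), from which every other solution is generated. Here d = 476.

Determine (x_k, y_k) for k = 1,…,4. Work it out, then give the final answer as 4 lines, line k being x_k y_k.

[21; 1,4,2,10,2,4,1,42] for √476; ℓ=8 ⇒ convergent index 7
a_0=21:  p_0=21·1+0=21,  q_0=21·0+1=1
…
a_3=2:  p_3=2·109+22=240,  q_3=2·5+1=11
a_4=10:  p_4=10·240+109=2509,  q_4=10·11+5=115
a_5=2:  p_5=2·2509+240=5258,  q_5=2·115+11=241
a_6=4:  p_6=4·5258+2509=23541,  q_6=4·241+115=1079
a_7=1:  p_7=1·23541+5258=28799,  q_7=1·1079+241=1320
→ (28799, 1320).  Check: 28799²=829382401, 476·1320²=829382400, difference 1.
(x_2, y_2) = (28799·28799 + 476·1320·1320, 28799·1320 + 1320·28799) = (1658764801, 76029360)
(x_3, y_3) = (28799·1658764801 + 476·1320·76029360, 28799·76029360 + 1320·1658764801) = (95541534979199, 4379139075960)
(x_4, y_4) = (28799·95541534979199 + 476·1320·4379139075960, 28799·4379139075960 + 1320·95541534979199) = (5503001330073139201, 252229652421114720)

28799 1320
1658764801 76029360
95541534979199 4379139075960
5503001330073139201 252229652421114720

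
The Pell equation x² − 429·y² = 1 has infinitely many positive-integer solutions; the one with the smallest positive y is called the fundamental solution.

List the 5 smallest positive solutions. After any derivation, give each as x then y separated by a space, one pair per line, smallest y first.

√429 = [20; 1,2,2,9,1,12,1,9,2,2,1,40, …], period ℓ=12 (even) → k=11
a_0=20:  p_0=20·1+0=20,  q_0=20·0+1=1
a_1=1:  p_1=1·20+1=21,  q_1=1·1+0=1
…
a_6=12:  p_6=12·1512+1367=19511,  q_6=12·73+66=942
a_7=1:  p_7=1·19511+1512=21023,  q_7=1·942+73=1015
a_8=9:  p_8=9·21023+19511=208718,  q_8=9·1015+942=10077
a_9=2:  p_9=2·208718+21023=438459,  q_9=2·10077+1015=21169
a_10=2:  p_10=2·438459+208718=1085636,  q_10=2·21169+10077=52415
a_11=1:  p_11=1·1085636+438459=1524095,  q_11=1·52415+21169=73584
(x₁, y₁) = (1524095, 73584);  1524095² − 429·73584² = 1 ✓
(x_2, y_2) = (1524095·1524095 + 429·73584·73584, 1524095·73584 + 73584·1524095) = (4645731138049, 224298012960)
(x_3, y_3) = (1524095·4645731138049 + 429·73584·224298012960, 1524095·224298012960 + 73584·4645731138049) = (14161071197688057215, 683702960124468816)
(x_4, y_4) = (1524095·14161071197688057215 + 429·73584·683702960124468816, 1524095·683702960124468816 + 73584·14161071197688057215) = (43165635614076113391052801, 2084056526021580302230080)
(x_5, y_5) = (1524095·43165635614076113391052801 + 429·73584·2084056526021580302230080, 1524095·2084056526021580302230080 + 73584·43165635614076113391052801) = (131577058822456507006275549422975, 6352600262053037158494583086384)

1524095 73584
4645731138049 224298012960
14161071197688057215 683702960124468816
43165635614076113391052801 2084056526021580302230080
131577058822456507006275549422975 6352600262053037158494583086384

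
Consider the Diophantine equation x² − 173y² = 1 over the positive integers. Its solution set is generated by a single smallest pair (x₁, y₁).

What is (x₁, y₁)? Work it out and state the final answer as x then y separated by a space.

[13; 6,1,1,6,26] for √173; ℓ=5 ⇒ convergent index 9
i=0: a=13 ⇒ p=13, q=1
…
i=2: a=1 ⇒ p=92, q=7
…
i=4: a=6 ⇒ p=1118, q=85
…
i=6: a=6 ⇒ p=176552, q=13423
…
i=8: a=1 ⇒ p=382343, q=29069
i=9: a=6 ⇒ p=2499849, q=190060
→ (2499849, 190060).  Check: 2499849²=6249245022801, 173·190060²=6249245022800, difference 1.

2499849 190060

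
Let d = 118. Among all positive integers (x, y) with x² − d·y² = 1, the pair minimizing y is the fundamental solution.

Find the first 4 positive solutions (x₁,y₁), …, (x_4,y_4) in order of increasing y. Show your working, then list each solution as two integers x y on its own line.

306917 28254
188396089777 17343265836
115643925371868101 10645886241146970
70986173286526887819457 6534806934930865917144

d=118: √d = [10; 1,6,3,2,10,2,3,6,1,20] (ℓ=10, even), read p_9/q_9
k=0  a_k=10  p_k/q_k = 10/1
k=1  a_k=1  p_k/q_k = 11/1
k=2  a_k=6  p_k/q_k = 76/7
…
k=4  a_k=2  p_k/q_k = 554/51
…
k=6  a_k=2  p_k/q_k = 12112/1115
k=7  a_k=3  p_k/q_k = 42115/3877
k=8  a_k=6  p_k/q_k = 264802/24377
k=9  a_k=1  p_k/q_k = 306917/28254
fundamental: x₁=306917, y₁=28254  (since 94198044889 − 118·798288516 = 1)
n=2: (306917,28254)∘(306917,28254) = (306917·306917+118·28254·28254, 306917·28254+28254·306917) = (188396089777,17343265836)
n=3: (188396089777,17343265836)∘(306917,28254) = (306917·188396089777+118·28254·17343265836, 306917·17343265836+28254·188396089777) = (115643925371868101,10645886241146970)
n=4: (115643925371868101,10645886241146970)∘(306917,28254) = (306917·115643925371868101+118·28254·10645886241146970, 306917·10645886241146970+28254·115643925371868101) = (70986173286526887819457,6534806934930865917144)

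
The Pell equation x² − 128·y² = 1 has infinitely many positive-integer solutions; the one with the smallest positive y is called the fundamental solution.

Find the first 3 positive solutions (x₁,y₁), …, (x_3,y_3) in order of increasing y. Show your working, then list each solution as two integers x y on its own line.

577 51
665857 58854
768398401 67917465

√128 → a₀=11, period (3,5,3,22); ℓ=4 even so k=3
i=0: a=11 ⇒ p=11, q=1
i=1: a=3 ⇒ p=34, q=3
i=2: a=5 ⇒ p=181, q=16
i=3: a=3 ⇒ p=577, q=51
→ (577, 51).  Check: 577²=332929, 128·51²=332928, difference 1.
k=2:  x_2 = 577·577+128·51·51 = 665857,  y_2 = 577·51+51·577 = 58854
k=3:  x_3 = 577·665857+128·51·58854 = 768398401,  y_3 = 577·58854+51·665857 = 67917465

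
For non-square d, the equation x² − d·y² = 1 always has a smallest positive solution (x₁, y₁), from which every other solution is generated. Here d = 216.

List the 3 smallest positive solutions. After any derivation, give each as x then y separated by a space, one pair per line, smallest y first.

485 33
470449 32010
456335045 31049667

√216 = [14; 1,2,3,2,1,28, …], period ℓ=6 (even) → k=5
a_0=14:  p_0=14·1+0=14,  q_0=14·0+1=1
a_1=1:  p_1=1·14+1=15,  q_1=1·1+0=1
…
a_3=3:  p_3=3·44+15=147,  q_3=3·3+1=10
a_4=2:  p_4=2·147+44=338,  q_4=2·10+3=23
a_5=1:  p_5=1·338+147=485,  q_5=1·23+10=33
(x₁, y₁) = (485, 33);  485² − 216·33² = 1 ✓
(x_2, y_2) = (485·485 + 216·33·33, 485·33 + 33·485) = (470449, 32010)
(x_3, y_3) = (485·470449 + 216·33·32010, 485·32010 + 33·470449) = (456335045, 31049667)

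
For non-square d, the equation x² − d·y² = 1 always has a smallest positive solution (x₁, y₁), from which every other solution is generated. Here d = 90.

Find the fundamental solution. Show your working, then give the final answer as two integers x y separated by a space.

[9; 2,18] for √90; ℓ=2 ⇒ convergent index 1
a_0=9:  p_0=9·1+0=9,  q_0=9·0+1=1
a_1=2:  p_1=2·9+1=19,  q_1=2·1+0=2
→ (19, 2).  Check: 19²=361, 90·2²=360, difference 1.

19 2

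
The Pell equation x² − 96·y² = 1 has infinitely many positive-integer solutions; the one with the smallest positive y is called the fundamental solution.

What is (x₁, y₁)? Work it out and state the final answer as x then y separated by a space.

49 5

√96 → a₀=9, period (1,3,1,18); ℓ=4 even so k=3
k=0  a_k=9  p_k/q_k = 9/1
…
k=2  a_k=3  p_k/q_k = 39/4
k=3  a_k=1  p_k/q_k = 49/5
(x₁, y₁) = (49, 5);  49² − 96·5² = 1 ✓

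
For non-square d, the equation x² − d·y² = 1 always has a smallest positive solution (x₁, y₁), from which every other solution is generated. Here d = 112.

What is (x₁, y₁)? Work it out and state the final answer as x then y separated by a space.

127 12

d=112: √d = [10; 1,1,2,1,1,20] (ℓ=6, even), read p_5/q_5
step 0: (10, 1)  from 10·(1,0) + (0,1)
…
step 2: (21, 2)  from 1·(11,1) + (10,1)
…
step 4: (74, 7)  from 1·(53,5) + (21,2)
step 5: (127, 12)  from 1·(74,7) + (53,5)
→ (127, 12).  Check: 127²=16129, 112·12²=16128, difference 1.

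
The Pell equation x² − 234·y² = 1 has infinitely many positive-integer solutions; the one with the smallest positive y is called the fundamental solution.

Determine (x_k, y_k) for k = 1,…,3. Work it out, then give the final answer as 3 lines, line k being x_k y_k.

5201 340
54100801 3536680
562756526801 36788545020

√234 → a₀=15, period (3,2,1,2,1,2,3,30); ℓ=8 even so k=7
a_0=15:  p_0=15·1+0=15,  q_0=15·0+1=1
a_1=3:  p_1=3·15+1=46,  q_1=3·1+0=3
a_2=2:  p_2=2·46+15=107,  q_2=2·3+1=7
a_3=1:  p_3=1·107+46=153,  q_3=1·7+3=10
a_4=2:  p_4=2·153+107=413,  q_4=2·10+7=27
a_5=1:  p_5=1·413+153=566,  q_5=1·27+10=37
a_6=2:  p_6=2·566+413=1545,  q_6=2·37+27=101
a_7=3:  p_7=3·1545+566=5201,  q_7=3·101+37=340
→ (5201, 340).  Check: 5201²=27050401, 234·340²=27050400, difference 1.
(x_2, y_2) = (5201·5201 + 234·340·340, 5201·340 + 340·5201) = (54100801, 3536680)
(x_3, y_3) = (5201·54100801 + 234·340·3536680, 5201·3536680 + 340·54100801) = (562756526801, 36788545020)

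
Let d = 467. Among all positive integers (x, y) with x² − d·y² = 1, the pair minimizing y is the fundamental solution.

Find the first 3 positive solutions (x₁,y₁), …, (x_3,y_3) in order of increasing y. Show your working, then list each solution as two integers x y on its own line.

[21; 1,1,1,1,3,…,1,1,42] for √467; ℓ=14 ⇒ convergent index 13
k=0  a_k=21  p_k/q_k = 21/1
…
k=2  a_k=1  p_k/q_k = 43/2
…
k=6  a_k=3  p_k/q_k = 1275/59
k=7  a_k=21  p_k/q_k = 27164/1257
k=8  a_k=3  p_k/q_k = 82767/3830
…
k=12  a_k=1  p_k/q_k = 991929/45901
k=13  a_k=1  p_k/q_k = 1625626/75225
fundamental: x₁=1625626, y₁=75225  (since 2642659891876 − 467·5658800625 = 1)
n=2: (1625626,75225)∘(1625626,75225) = (1625626·1625626+467·75225·75225, 1625626·75225+75225·1625626) = (5285319783751,244575431700)
n=3: (5285319783751,244575431700)∘(1625626,75225) = (1625626·5285319783751+467·75225·244575431700, 1625626·244575431700+75225·5285319783751) = (17183906517558380626,795176361465413175)

1625626 75225
5285319783751 244575431700
17183906517558380626 795176361465413175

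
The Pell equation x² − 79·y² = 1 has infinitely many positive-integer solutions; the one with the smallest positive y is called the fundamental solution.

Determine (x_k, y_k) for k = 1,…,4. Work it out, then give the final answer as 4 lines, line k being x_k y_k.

80 9
12799 1440
2047760 230391
327628801 36861120

√79 = [8; 1,7,1,16, …], period ℓ=4 (even) → k=3
step 0: (8, 1)  from 8·(1,0) + (0,1)
step 1: (9, 1)  from 1·(8,1) + (1,0)
step 2: (71, 8)  from 7·(9,1) + (8,1)
step 3: (80, 9)  from 1·(71,8) + (9,1)
fundamental: x₁=80, y₁=9  (since 6400 − 79·81 = 1)
n=2: (80,9)∘(80,9) = (80·80+79·9·9, 80·9+9·80) = (12799,1440)
n=3: (12799,1440)∘(80,9) = (80·12799+79·9·1440, 80·1440+9·12799) = (2047760,230391)
n=4: (2047760,230391)∘(80,9) = (80·2047760+79·9·230391, 80·230391+9·2047760) = (327628801,36861120)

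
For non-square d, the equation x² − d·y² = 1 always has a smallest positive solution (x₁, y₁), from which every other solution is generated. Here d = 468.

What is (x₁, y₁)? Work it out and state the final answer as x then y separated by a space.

[21; 1,1,1,2,1,1,1,42] for √468; ℓ=8 ⇒ convergent index 7
a_0=21:  p_0=21·1+0=21,  q_0=21·0+1=1
a_1=1:  p_1=1·21+1=22,  q_1=1·1+0=1
…
a_4=2:  p_4=2·65+43=173,  q_4=2·3+2=8
…
a_6=1:  p_6=1·238+173=411,  q_6=1·11+8=19
a_7=1:  p_7=1·411+238=649,  q_7=1·19+11=30
→ (649, 30).  Check: 649²=421201, 468·30²=421200, difference 1.

649 30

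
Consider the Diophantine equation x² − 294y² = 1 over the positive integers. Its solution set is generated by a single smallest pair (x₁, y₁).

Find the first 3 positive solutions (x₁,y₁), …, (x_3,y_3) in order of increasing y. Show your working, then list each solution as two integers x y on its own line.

[17; 6,1,4,1,6,34] for √294; ℓ=6 ⇒ convergent index 5
i=0: a=17 ⇒ p=17, q=1
i=1: a=6 ⇒ p=103, q=6
i=2: a=1 ⇒ p=120, q=7
i=3: a=4 ⇒ p=583, q=34
i=4: a=1 ⇒ p=703, q=41
i=5: a=6 ⇒ p=4801, q=280
→ (4801, 280).  Check: 4801²=23049601, 294·280²=23049600, difference 1.
k=2:  x_2 = 4801·4801+294·280·280 = 46099201,  y_2 = 4801·280+280·4801 = 2688560
k=3:  x_3 = 4801·46099201+294·280·2688560 = 442644523201,  y_3 = 4801·2688560+280·46099201 = 25815552840

4801 280
46099201 2688560
442644523201 25815552840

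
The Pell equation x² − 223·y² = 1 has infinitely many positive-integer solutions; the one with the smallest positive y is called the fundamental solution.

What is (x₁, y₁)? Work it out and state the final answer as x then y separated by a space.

224 15

d=223: √d = [14; 1,13,1,28] (ℓ=4, even), read p_3/q_3
i=0: a=14 ⇒ p=14, q=1
i=1: a=1 ⇒ p=15, q=1
i=2: a=13 ⇒ p=209, q=14
i=3: a=1 ⇒ p=224, q=15
fundamental: x₁=224, y₁=15  (since 50176 − 223·225 = 1)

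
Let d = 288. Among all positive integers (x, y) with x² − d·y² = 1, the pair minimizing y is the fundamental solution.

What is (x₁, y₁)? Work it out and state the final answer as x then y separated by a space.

√288 = [16; 1,32, …], period ℓ=2 (even) → k=1
k=0  a_k=16  p_k/q_k = 16/1
k=1  a_k=1  p_k/q_k = 17/1
→ (17, 1).  Check: 17²=289, 288·1²=288, difference 1.

17 1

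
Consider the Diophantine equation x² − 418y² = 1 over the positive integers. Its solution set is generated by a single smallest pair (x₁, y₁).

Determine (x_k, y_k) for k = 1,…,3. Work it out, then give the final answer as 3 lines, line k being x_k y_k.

d=418: √d = [20; 2,4,20,4,2,40] (ℓ=6, even), read p_5/q_5
step 0: (20, 1)  from 20·(1,0) + (0,1)
…
step 4: (15068, 737)  from 4·(3721,182) + (184,9)
step 5: (33857, 1656)  from 2·(15068,737) + (3721,182)
(x₁, y₁) = (33857, 1656);  33857² − 418·1656² = 1 ✓
n=2: (33857,1656)∘(33857,1656) = (33857·33857+418·1656·1656, 33857·1656+1656·33857) = (2292592897,112134384)
n=3: (2292592897,112134384)∘(33857,1656) = (33857·2292592897+418·1656·112134384, 33857·112134384+1656·2292592897) = (155240635393601,7593067676520)

33857 1656
2292592897 112134384
155240635393601 7593067676520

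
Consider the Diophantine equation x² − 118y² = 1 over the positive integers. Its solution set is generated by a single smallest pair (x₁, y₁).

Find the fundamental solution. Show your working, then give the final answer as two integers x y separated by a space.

306917 28254

d=118: √d = [10; 1,6,3,2,10,2,3,6,1,20] (ℓ=10, even), read p_9/q_9
a_0=10:  p_0=10·1+0=10,  q_0=10·0+1=1
a_1=1:  p_1=1·10+1=11,  q_1=1·1+0=1
…
a_3=3:  p_3=3·76+11=239,  q_3=3·7+1=22
…
a_5=10:  p_5=10·554+239=5779,  q_5=10·51+22=532
a_6=2:  p_6=2·5779+554=12112,  q_6=2·532+51=1115
…
a_8=6:  p_8=6·42115+12112=264802,  q_8=6·3877+1115=24377
a_9=1:  p_9=1·264802+42115=306917,  q_9=1·24377+3877=28254
(x₁, y₁) = (306917, 28254);  306917² − 118·28254² = 1 ✓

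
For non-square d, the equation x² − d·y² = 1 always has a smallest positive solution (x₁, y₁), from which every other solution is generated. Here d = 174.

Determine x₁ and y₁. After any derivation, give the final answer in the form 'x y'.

√174 = [13; 5,4,5,26, …], period ℓ=4 (even) → k=3
k=0  a_k=13  p_k/q_k = 13/1
k=1  a_k=5  p_k/q_k = 66/5
k=2  a_k=4  p_k/q_k = 277/21
k=3  a_k=5  p_k/q_k = 1451/110
fundamental: x₁=1451, y₁=110  (since 2105401 − 174·12100 = 1)

1451 110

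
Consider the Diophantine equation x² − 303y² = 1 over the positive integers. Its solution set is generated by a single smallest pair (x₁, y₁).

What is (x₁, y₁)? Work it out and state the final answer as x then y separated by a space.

2524 145

d=303: √d = [17; 2,2,5,2,2,34] (ℓ=6, even), read p_5/q_5
a_0=17:  p_0=17·1+0=17,  q_0=17·0+1=1
a_1=2:  p_1=2·17+1=35,  q_1=2·1+0=2
…
a_4=2:  p_4=2·470+87=1027,  q_4=2·27+5=59
a_5=2:  p_5=2·1027+470=2524,  q_5=2·59+27=145
fundamental: x₁=2524, y₁=145  (since 6370576 − 303·21025 = 1)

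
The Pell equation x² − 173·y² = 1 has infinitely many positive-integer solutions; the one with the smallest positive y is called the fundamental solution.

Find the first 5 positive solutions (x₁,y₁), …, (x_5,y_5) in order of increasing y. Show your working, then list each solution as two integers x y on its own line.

d=173: √d = [13; 6,1,1,6,26] (ℓ=5, odd), read p_9/q_9
step 0: (13, 1)  from 13·(1,0) + (0,1)
…
step 6: (176552, 13423)  from 6·(29239,2223) + (1118,85)
…
step 8: (382343, 29069)  from 1·(205791,15646) + (176552,13423)
step 9: (2499849, 190060)  from 6·(382343,29069) + (205791,15646)
→ (2499849, 190060).  Check: 2499849²=6249245022801, 173·190060²=6249245022800, difference 1.
(x_2, y_2) = (2499849·2499849 + 173·190060·190060, 2499849·190060 + 190060·2499849) = (12498490045601, 950242601880)
(x_3, y_3) = (2499849·12498490045601 + 173·190060·950242601880, 2499849·950242601880 + 190060·12498490045601) = (62488675684008728649, 4750926036134042180)
(x_4, y_4) = (2499849·62488675684008728649 + 173·190060·4750926036134042180, 2499849·4750926036134042180 + 190060·62488675684008728649) = (312424506839974574118902401, 23753195401006348176659760)
(x_5, y_5) = (2499849·312424506839974574118902401 + 173·190060·23753195401006348176659760, 2499849·23753195401006348176659760 + 190060·312424506839974574118902401) = (1562028181998744709597444087746249, 118758803540015886040113314710300)

2499849 190060
12498490045601 950242601880
62488675684008728649 4750926036134042180
312424506839974574118902401 23753195401006348176659760
1562028181998744709597444087746249 118758803540015886040113314710300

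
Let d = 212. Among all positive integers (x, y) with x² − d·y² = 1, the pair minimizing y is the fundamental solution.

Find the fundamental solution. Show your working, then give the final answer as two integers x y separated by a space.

66249 4550

√212 = [14; 1,1,3,1,1,…,1,1,28, …], period ℓ=14 (even) → k=13
step 0: (14, 1)  from 14·(1,0) + (0,1)
step 1: (15, 1)  from 1·(14,1) + (1,0)
step 2: (29, 2)  from 1·(15,1) + (14,1)
…
step 4: (131, 9)  from 1·(102,7) + (29,2)
…
step 6: (364, 25)  from 1·(233,16) + (131,9)
step 7: (2417, 166)  from 6·(364,25) + (233,16)
step 8: (2781, 191)  from 1·(2417,166) + (364,25)
step 9: (5198, 357)  from 1·(2781,191) + (2417,166)
step 10: (7979, 548)  from 1·(5198,357) + (2781,191)
…
step 12: (37114, 2549)  from 1·(29135,2001) + (7979,548)
step 13: (66249, 4550)  from 1·(37114,2549) + (29135,2001)
→ (66249, 4550).  Check: 66249²=4388930001, 212·4550²=4388930000, difference 1.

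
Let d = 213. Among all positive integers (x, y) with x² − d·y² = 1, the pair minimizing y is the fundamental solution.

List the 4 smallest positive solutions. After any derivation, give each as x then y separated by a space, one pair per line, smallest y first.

194399 13320
75581942401 5178789360
29386108041429599 2013502945575960
11425260034216163289601 782845918228863306720

d=213: √d = [14; 1,1,2,6,1,8,1,6,2,1,1,28] (ℓ=12, even), read p_11/q_11
a_0=14:  p_0=14·1+0=14,  q_0=14·0+1=1
…
a_2=1:  p_2=1·15+14=29,  q_2=1·1+1=2
a_3=2:  p_3=2·29+15=73,  q_3=2·2+1=5
a_4=6:  p_4=6·73+29=467,  q_4=6·5+2=32
…
a_8=6:  p_8=6·5327+4787=36749,  q_8=6·365+328=2518
a_9=2:  p_9=2·36749+5327=78825,  q_9=2·2518+365=5401
a_10=1:  p_10=1·78825+36749=115574,  q_10=1·5401+2518=7919
a_11=1:  p_11=1·115574+78825=194399,  q_11=1·7919+5401=13320
fundamental: x₁=194399, y₁=13320  (since 37790971201 − 213·177422400 = 1)
k=2:  x_2 = 194399·194399+213·13320·13320 = 75581942401,  y_2 = 194399·13320+13320·194399 = 5178789360
k=3:  x_3 = 194399·75581942401+213·13320·5178789360 = 29386108041429599,  y_3 = 194399·5178789360+13320·75581942401 = 2013502945575960
k=4:  x_4 = 194399·29386108041429599+213·13320·2013502945575960 = 11425260034216163289601,  y_4 = 194399·2013502945575960+13320·29386108041429599 = 782845918228863306720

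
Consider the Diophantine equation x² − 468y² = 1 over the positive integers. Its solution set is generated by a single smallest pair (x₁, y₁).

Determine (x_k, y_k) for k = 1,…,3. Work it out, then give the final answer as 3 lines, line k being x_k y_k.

649 30
842401 38940
1093435849 50544090

d=468: √d = [21; 1,1,1,2,1,1,1,42] (ℓ=8, even), read p_7/q_7
k=0  a_k=21  p_k/q_k = 21/1
k=1  a_k=1  p_k/q_k = 22/1
k=2  a_k=1  p_k/q_k = 43/2
…
k=5  a_k=1  p_k/q_k = 238/11
k=6  a_k=1  p_k/q_k = 411/19
k=7  a_k=1  p_k/q_k = 649/30
fundamental: x₁=649, y₁=30  (since 421201 − 468·900 = 1)
(x_2, y_2) = (649·649 + 468·30·30, 649·30 + 30·649) = (842401, 38940)
(x_3, y_3) = (649·842401 + 468·30·38940, 649·38940 + 30·842401) = (1093435849, 50544090)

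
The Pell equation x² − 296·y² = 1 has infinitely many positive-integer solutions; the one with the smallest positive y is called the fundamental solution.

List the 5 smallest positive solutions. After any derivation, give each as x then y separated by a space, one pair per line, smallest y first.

√296 → a₀=17, period (4,1,7,1,4,34); ℓ=6 even so k=5
i=0: a=17 ⇒ p=17, q=1
…
i=4: a=1 ⇒ p=757, q=44
i=5: a=4 ⇒ p=3699, q=215
fundamental: x₁=3699, y₁=215  (since 13682601 − 296·46225 = 1)
k=2:  x_2 = 3699·3699+296·215·215 = 27365201,  y_2 = 3699·215+215·3699 = 1590570
k=3:  x_3 = 3699·27365201+296·215·1590570 = 202447753299,  y_3 = 3699·1590570+215·27365201 = 11767036645
k=4:  x_4 = 3699·202447753299+296·215·11767036645 = 1497708451540801,  y_4 = 3699·11767036645+215·202447753299 = 87052535509140
k=5:  x_5 = 3699·1497708451540801+296·215·87052535509140 = 11080046922051092499,  y_5 = 3699·87052535509140+215·1497708451540801 = 644014645929581075

3699 215
27365201 1590570
202447753299 11767036645
1497708451540801 87052535509140
11080046922051092499 644014645929581075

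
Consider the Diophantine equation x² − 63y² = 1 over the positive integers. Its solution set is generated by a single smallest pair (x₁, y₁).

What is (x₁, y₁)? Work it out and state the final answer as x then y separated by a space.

d=63: √d = [7; 1,14] (ℓ=2, even), read p_1/q_1
step 0: (7, 1)  from 7·(1,0) + (0,1)
step 1: (8, 1)  from 1·(7,1) + (1,0)
fundamental: x₁=8, y₁=1  (since 64 − 63·1 = 1)

8 1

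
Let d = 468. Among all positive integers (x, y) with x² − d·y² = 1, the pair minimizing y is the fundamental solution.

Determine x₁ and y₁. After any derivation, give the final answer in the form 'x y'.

649 30

√468 = [21; 1,1,1,2,1,1,1,42, …], period ℓ=8 (even) → k=7
a_0=21:  p_0=21·1+0=21,  q_0=21·0+1=1
…
a_2=1:  p_2=1·22+21=43,  q_2=1·1+1=2
a_3=1:  p_3=1·43+22=65,  q_3=1·2+1=3
a_4=2:  p_4=2·65+43=173,  q_4=2·3+2=8
…
a_6=1:  p_6=1·238+173=411,  q_6=1·11+8=19
a_7=1:  p_7=1·411+238=649,  q_7=1·19+11=30
→ (649, 30).  Check: 649²=421201, 468·30²=421200, difference 1.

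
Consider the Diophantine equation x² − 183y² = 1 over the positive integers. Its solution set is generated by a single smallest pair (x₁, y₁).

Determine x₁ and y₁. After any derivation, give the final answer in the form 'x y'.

√183 = [13; 1,1,8,1,1,26, …], period ℓ=6 (even) → k=5
i=0: a=13 ⇒ p=13, q=1
i=1: a=1 ⇒ p=14, q=1
i=2: a=1 ⇒ p=27, q=2
i=3: a=8 ⇒ p=230, q=17
i=4: a=1 ⇒ p=257, q=19
i=5: a=1 ⇒ p=487, q=36
(x₁, y₁) = (487, 36);  487² − 183·36² = 1 ✓

487 36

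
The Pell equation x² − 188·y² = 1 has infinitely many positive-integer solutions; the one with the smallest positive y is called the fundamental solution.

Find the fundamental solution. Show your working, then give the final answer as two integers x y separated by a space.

√188 = [13; 1,2,2,6,2,2,1,26, …], period ℓ=8 (even) → k=7
step 0: (13, 1)  from 13·(1,0) + (0,1)
…
step 2: (41, 3)  from 2·(14,1) + (13,1)
step 3: (96, 7)  from 2·(41,3) + (14,1)
…
step 6: (3277, 239)  from 2·(1330,97) + (617,45)
step 7: (4607, 336)  from 1·(3277,239) + (1330,97)
fundamental: x₁=4607, y₁=336  (since 21224449 − 188·112896 = 1)

4607 336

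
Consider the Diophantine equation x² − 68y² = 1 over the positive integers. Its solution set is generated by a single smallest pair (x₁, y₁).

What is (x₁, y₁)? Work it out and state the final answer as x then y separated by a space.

33 4

√68 → a₀=8, period (4,16); ℓ=2 even so k=1
a_0=8:  p_0=8·1+0=8,  q_0=8·0+1=1
a_1=4:  p_1=4·8+1=33,  q_1=4·1+0=4
fundamental: x₁=33, y₁=4  (since 1089 − 68·16 = 1)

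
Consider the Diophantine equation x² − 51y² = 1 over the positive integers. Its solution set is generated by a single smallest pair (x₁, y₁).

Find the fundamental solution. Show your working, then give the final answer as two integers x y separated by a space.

√51 → a₀=7, period (7,14); ℓ=2 even so k=1
step 0: (7, 1)  from 7·(1,0) + (0,1)
step 1: (50, 7)  from 7·(7,1) + (1,0)
→ (50, 7).  Check: 50²=2500, 51·7²=2499, difference 1.

50 7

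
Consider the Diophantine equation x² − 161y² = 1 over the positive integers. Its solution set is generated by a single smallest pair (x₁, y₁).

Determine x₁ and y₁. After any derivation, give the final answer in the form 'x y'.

[12; 1,2,4,1,2,1,4,2,1,24] for √161; ℓ=10 ⇒ convergent index 9
step 0: (12, 1)  from 12·(1,0) + (0,1)
…
step 6: (774, 61)  from 1·(571,45) + (203,16)
step 7: (3667, 289)  from 4·(774,61) + (571,45)
step 8: (8108, 639)  from 2·(3667,289) + (774,61)
step 9: (11775, 928)  from 1·(8108,639) + (3667,289)
(x₁, y₁) = (11775, 928);  11775² − 161·928² = 1 ✓

11775 928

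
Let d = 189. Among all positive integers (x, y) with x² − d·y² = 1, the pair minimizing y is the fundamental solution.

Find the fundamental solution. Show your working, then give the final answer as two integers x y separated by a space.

d=189: √d = [13; 1,2,1,26] (ℓ=4, even), read p_3/q_3
i=0: a=13 ⇒ p=13, q=1
i=1: a=1 ⇒ p=14, q=1
i=2: a=2 ⇒ p=41, q=3
i=3: a=1 ⇒ p=55, q=4
fundamental: x₁=55, y₁=4  (since 3025 − 189·16 = 1)

55 4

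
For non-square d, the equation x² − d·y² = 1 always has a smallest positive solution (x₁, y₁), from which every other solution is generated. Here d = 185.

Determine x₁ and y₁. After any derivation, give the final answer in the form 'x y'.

9249 680

√185 = [13; 1,1,1,1,26, …], period ℓ=5 (odd) → k=9
step 0: (13, 1)  from 13·(1,0) + (0,1)
…
step 2: (27, 2)  from 1·(14,1) + (13,1)
…
step 4: (68, 5)  from 1·(41,3) + (27,2)
…
step 8: (5563, 409)  from 1·(3686,271) + (1877,138)
step 9: (9249, 680)  from 1·(5563,409) + (3686,271)
→ (9249, 680).  Check: 9249²=85544001, 185·680²=85544000, difference 1.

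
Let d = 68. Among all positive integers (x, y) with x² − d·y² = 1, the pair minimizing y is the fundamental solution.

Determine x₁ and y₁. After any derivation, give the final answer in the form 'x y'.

√68 = [8; 4,16, …], period ℓ=2 (even) → k=1
i=0: a=8 ⇒ p=8, q=1
i=1: a=4 ⇒ p=33, q=4
→ (33, 4).  Check: 33²=1089, 68·4²=1088, difference 1.

33 4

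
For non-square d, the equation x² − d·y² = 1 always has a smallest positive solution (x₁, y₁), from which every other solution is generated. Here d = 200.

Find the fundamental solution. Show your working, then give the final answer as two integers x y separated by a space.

[14; 7,28] for √200; ℓ=2 ⇒ convergent index 1
a_0=14:  p_0=14·1+0=14,  q_0=14·0+1=1
a_1=7:  p_1=7·14+1=99,  q_1=7·1+0=7
(x₁, y₁) = (99, 7);  99² − 200·7² = 1 ✓

99 7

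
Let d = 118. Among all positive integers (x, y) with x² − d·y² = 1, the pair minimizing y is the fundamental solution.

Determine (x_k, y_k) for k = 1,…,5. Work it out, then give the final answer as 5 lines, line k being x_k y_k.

d=118: √d = [10; 1,6,3,2,10,2,3,6,1,20] (ℓ=10, even), read p_9/q_9
k=0  a_k=10  p_k/q_k = 10/1
…
k=3  a_k=3  p_k/q_k = 239/22
…
k=5  a_k=10  p_k/q_k = 5779/532
…
k=8  a_k=6  p_k/q_k = 264802/24377
k=9  a_k=1  p_k/q_k = 306917/28254
fundamental: x₁=306917, y₁=28254  (since 94198044889 − 118·798288516 = 1)
(x_2, y_2) = (306917·306917 + 118·28254·28254, 306917·28254 + 28254·306917) = (188396089777, 17343265836)
(x_3, y_3) = (306917·188396089777 + 118·28254·17343265836, 306917·17343265836 + 28254·188396089777) = (115643925371868101, 10645886241146970)
(x_4, y_4) = (306917·115643925371868101 + 118·28254·10645886241146970, 306917·10645886241146970 + 28254·115643925371868101) = (70986173286526887819457, 6534806934930865917144)
(x_5, y_5) = (306917·70986173286526887819457 + 118·28254·6534806934930865917144, 306917·6534806934930865917144 + 28254·70986173286526887819457) = (43573726693046301732396700037, 4011286680085707263143023126)

306917 28254
188396089777 17343265836
115643925371868101 10645886241146970
70986173286526887819457 6534806934930865917144
43573726693046301732396700037 4011286680085707263143023126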